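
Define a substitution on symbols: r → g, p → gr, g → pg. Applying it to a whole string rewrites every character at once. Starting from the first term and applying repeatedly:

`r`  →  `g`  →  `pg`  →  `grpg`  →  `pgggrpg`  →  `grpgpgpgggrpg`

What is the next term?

Replace each of the 13 characters of grpgpgpgggrpg in place — pg g gr pg gr pg gr pg pg pg g gr pg — and concatenate.

pgggrpggrpggrpgpgpgggrpg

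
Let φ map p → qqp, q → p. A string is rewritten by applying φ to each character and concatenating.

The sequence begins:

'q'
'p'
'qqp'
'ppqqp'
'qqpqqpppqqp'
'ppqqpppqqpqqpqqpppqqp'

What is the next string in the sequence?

φ(ppqqpppqqpqqpqqpppqqp) expands symbol-by-symbol to qqp qqp p p qqp qqp qqp p p qqp p p qqp p p qqp qqp qqp p p qqp; joining the 21 pieces gives the next term.

qqpqqpppqqpqqpqqpppqqpppqqpppqqpqqpqqpppqqp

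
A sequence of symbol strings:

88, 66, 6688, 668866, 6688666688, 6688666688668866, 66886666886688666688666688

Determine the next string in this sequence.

668866668866886666886666886688666688668866

This is a Fibonacci-style word recurrence s(k) = s(k−1)·s(k−2): e.g. 66·88 = 6688.
The next term joins 66886666886688666688666688 and 6688666688668866.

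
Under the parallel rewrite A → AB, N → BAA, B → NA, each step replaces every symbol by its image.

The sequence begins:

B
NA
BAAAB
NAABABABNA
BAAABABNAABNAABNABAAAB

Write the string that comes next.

Applying the rule to each of the 22 symbols of BAAABABNAABNAABNABAAAB gives the pieces NA AB AB AB NA AB NA BAA AB AB NA BAA AB AB NA BAA AB NA AB AB AB NA, which concatenate to the answer.

NAABABABNAABNABAAABABNABAAABABNABAAABNAABABABNA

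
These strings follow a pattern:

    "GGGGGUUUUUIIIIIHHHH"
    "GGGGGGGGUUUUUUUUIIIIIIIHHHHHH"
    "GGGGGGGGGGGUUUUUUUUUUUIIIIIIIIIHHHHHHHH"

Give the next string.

Each string has the form G^{3n-1} U^{3n-1} I^{2n+1} H^{2n}, where the shown terms are n = 2, 3, 4.
Setting n = 5 gives 14, 14, 11, 10 characters in each block.

GGGGGGGGGGGGGGUUUUUUUUUUUUUUIIIIIIIIIIIHHHHHHHHHH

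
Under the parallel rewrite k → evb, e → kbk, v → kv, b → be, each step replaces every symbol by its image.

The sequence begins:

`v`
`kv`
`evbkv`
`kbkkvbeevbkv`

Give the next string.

evbbeevbevbkvbekbkkbkkvbeevbkv

Expanding kbkkvbeevbkv: k→evb, b→be, k→evb, k→evb, v→kv, b→be, e→kbk, e→kbk, v→kv, b→be, k→evb, v→kv. Concatenated: evb be evb evb kv be kbk kbk kv be evb kv.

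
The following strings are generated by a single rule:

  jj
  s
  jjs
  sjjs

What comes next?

This is a Fibonacci-style word recurrence s(k) = s(k−2)·s(k−1): e.g. jj·s = jjs.
Continuing: jjs · sjjs gives term 5.

jjssjjs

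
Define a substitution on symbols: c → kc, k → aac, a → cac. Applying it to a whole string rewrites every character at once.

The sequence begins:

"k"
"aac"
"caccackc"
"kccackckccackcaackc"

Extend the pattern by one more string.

aackckccackcaackcaackckccackcaackccaccackcaackc

Applying the rule to each of the 19 symbols of kccackckccackcaackc gives the pieces aac kc kc cac kc aac kc aac kc kc cac kc aac kc cac cac kc aac kc, which concatenate to the answer.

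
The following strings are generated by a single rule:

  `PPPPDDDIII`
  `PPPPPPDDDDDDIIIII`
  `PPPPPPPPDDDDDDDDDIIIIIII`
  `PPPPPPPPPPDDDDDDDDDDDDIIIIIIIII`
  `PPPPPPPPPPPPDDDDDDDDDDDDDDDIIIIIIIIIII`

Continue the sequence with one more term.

PPPPPPPPPPPPPPDDDDDDDDDDDDDDDDDDIIIIIIIIIIIII

Reading off run lengths: P runs 4, 6, 8, 10, 12; D runs 3, 6, 9, 12, 15; I runs 3, 5, 7, 9, 11 — each is linear in n (n = 1, 2, …).
For the next term, n = 6, so the run lengths are 14, 18, 13.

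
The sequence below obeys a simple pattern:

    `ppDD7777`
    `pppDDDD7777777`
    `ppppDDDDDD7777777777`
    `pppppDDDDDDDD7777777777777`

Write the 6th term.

pppppppDDDDDDDDDDDD7777777777777777777

Each string has the form p^{n+1} D^{2n} 7^{3n+1} (n = 1, 2, …).
At n = 6 the blocks have lengths 7, 12, 19.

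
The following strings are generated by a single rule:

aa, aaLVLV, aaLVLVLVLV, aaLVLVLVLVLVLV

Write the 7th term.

aaLVLVLVLVLVLVLVLVLVLVLVLV

Each term is the previous one with LVLV appended.
From aaLVLVLVLVLVLV, 3 further steps: aaLVLVLVLVLVLV → aaLVLVLVLVLVLVLVLV → aaLVLVLVLVLVLVLVLVLVLV → (answer).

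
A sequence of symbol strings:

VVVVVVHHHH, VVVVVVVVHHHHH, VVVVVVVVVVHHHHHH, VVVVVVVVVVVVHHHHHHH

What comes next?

Term n consists of 2n V's, followed by n+1 H's, where the shown terms are n = 3, 4, 5, 6.
For the next term, n = 7, so the run lengths are 14, 8.

VVVVVVVVVVVVVVHHHHHHHH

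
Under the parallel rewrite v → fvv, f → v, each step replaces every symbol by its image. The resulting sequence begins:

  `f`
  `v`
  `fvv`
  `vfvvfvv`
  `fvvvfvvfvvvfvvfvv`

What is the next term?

φ(fvvvfvvfvvvfvvfvv) expands symbol-by-symbol to v fvv fvv fvv v fvv fvv v fvv fvv fvv v fvv fvv v fvv fvv; joining the 17 pieces gives the next term.

vfvvfvvfvvvfvvfvvvfvvfvvfvvvfvvfvvvfvvfvv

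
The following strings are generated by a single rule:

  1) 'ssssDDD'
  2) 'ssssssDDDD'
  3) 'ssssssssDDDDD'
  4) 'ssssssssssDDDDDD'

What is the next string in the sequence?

ssssssssssssDDDDDDD

The n-th term is 2n s's then n+1 D's, where the shown terms are n = 2, 3, 4, 5.
Setting n = 6 gives 12, 7 characters in each block.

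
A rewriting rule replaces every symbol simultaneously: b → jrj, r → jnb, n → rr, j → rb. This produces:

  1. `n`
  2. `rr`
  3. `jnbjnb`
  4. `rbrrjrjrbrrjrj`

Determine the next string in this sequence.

jnbjrjjnbjnbrbjnbrbjnbjrjjnbjnbrbjnbrb

φ(rbrrjrjrbrrjrj) expands symbol-by-symbol to jnb jrj jnb jnb rb jnb rb jnb jrj jnb jnb rb jnb rb; joining the 14 pieces gives the next term.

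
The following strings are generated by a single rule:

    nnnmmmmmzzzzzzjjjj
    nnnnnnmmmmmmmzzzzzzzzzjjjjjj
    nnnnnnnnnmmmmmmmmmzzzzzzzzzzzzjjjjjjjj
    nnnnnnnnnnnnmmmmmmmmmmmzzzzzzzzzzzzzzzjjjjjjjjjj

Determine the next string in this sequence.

nnnnnnnnnnnnnnnmmmmmmmmmmmmmzzzzzzzzzzzzzzzzzzjjjjjjjjjjjj

The n-th term is 3n n's then 2n+3 m's then 3n+3 z's then 2n+2 j's (n = 1, 2, …).
Setting n = 5 gives 15, 13, 18, 12 characters in each block.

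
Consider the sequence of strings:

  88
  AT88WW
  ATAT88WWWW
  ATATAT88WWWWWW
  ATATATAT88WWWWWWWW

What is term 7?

ATATATATATAT88WWWWWWWWWWWW

s(k+1) = AT·s(k)·WW, so each term gains AT as a prefix and WW as a suffix.
From ATATATAT88WWWWWWWW, 2 further steps: ATATATAT88WWWWWWWW → ATATATATAT88WWWWWWWWWW → (answer).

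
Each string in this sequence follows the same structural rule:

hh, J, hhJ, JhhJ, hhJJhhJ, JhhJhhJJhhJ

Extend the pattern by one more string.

hhJJhhJJhhJhhJJhhJ

From term 3 onward, concatenate the second-to-last term with the last: hh·J = hhJ, J·hhJ = JhhJ, …
So term 7 is hhJJhhJ·JhhJhhJJhhJ.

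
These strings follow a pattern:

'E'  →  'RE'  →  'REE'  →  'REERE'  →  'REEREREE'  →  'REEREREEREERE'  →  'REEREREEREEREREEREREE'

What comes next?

REEREREEREEREREEREREEREEREREEREERE

From term 3 onward, concatenate the last term with the second-to-last: RE·E = REE, REE·RE = REERE, …
So term 8 is REEREREEREEREREEREREE·REEREREEREERE.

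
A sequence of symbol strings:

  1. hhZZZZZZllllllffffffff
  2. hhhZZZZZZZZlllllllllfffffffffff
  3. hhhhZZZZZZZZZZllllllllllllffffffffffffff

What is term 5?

hhhhhhZZZZZZZZZZZZZZllllllllllllllllllffffffffffffffffffff

Reading off run lengths: h runs 2, 3, 4; Z runs 6, 8, 10; l runs 6, 9, 12; f runs 8, 11, 14 — each is linear in n, where the shown terms are n = 2, 3, 4.
Setting n = 6 gives 6, 14, 18, 20 characters in each block.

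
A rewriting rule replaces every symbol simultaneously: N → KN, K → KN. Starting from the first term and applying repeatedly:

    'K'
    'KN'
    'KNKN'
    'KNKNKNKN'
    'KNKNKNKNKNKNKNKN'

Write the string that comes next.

KNKNKNKNKNKNKNKNKNKNKNKNKNKNKNKN

Replace each of the 16 characters of KNKNKNKNKNKNKNKN in place — KN KN KN KN KN KN KN KN KN KN KN KN KN KN KN KN — and concatenate.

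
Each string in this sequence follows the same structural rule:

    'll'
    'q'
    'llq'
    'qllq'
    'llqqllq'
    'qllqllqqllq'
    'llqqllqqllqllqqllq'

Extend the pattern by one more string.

qllqllqqllqllqqllqqllqllqqllq

Each term (from the third on) is the two preceding terms concatenated in order: term 3 = ll·q = llq.
So term 8 is qllqllqqllq·llqqllqqllqllqqllq.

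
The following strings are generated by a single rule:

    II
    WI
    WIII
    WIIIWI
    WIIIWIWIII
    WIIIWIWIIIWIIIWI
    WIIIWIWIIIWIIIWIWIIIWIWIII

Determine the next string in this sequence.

WIIIWIWIIIWIIIWIWIIIWIWIIIWIIIWIWIIIWIIIWI

This is a Fibonacci-style word recurrence s(k) = s(k−1)·s(k−2): e.g. WI·II = WIII.
The next term joins WIIIWIWIIIWIIIWIWIIIWIWIII and WIIIWIWIIIWIIIWI.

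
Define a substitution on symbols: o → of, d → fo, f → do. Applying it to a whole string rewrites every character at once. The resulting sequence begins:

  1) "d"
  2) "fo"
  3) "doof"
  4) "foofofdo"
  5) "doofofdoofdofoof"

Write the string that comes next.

Rewriting the 16 symbols of doofofdoofdofoof one by one yields fo of of do of do fo of of do fo of do of of do; concatenated:

foofofdoofdofoofofdofoofdoofofdo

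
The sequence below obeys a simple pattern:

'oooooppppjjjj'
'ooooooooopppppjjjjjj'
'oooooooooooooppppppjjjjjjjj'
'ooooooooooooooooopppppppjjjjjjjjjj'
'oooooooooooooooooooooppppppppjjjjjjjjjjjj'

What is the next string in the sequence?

Each string has the form o^{4n+1} p^{n+3} j^{2n+2} (n = 1, 2, …).
For the next term, n = 6, so the run lengths are 25, 9, 14.

ooooooooooooooooooooooooopppppppppjjjjjjjjjjjjjj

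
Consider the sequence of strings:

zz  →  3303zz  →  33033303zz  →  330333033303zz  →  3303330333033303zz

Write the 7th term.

330333033303330333033303zz

The strings grow by a fixed prefix 3303 each time.
From 3303330333033303zz, 2 further steps: 3303330333033303zz → 33033303330333033303zz → (answer).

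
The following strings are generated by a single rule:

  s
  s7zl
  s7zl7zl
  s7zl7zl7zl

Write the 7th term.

s7zl7zl7zl7zl7zl7zl

The strings grow by a fixed suffix 7zl each time.
From s7zl7zl7zl, 3 further steps: s7zl7zl7zl → s7zl7zl7zl7zl → s7zl7zl7zl7zl7zl → (answer).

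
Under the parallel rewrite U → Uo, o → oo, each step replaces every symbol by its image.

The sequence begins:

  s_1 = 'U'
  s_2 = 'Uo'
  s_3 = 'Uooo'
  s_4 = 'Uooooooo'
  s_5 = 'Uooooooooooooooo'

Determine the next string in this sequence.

Uooooooooooooooooooooooooooooooo

φ(Uooooooooooooooo) expands symbol-by-symbol to Uo oo oo oo oo oo oo oo oo oo oo oo oo oo oo oo; joining the 16 pieces gives the next term.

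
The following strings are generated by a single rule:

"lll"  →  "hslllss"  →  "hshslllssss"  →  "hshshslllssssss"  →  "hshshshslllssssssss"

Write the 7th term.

hshshshshshslllssssssssssss

s(k+1) = hs·s(k)·ss, so each term gains hs as a prefix and ss as a suffix.
From hshshshslllssssssss, 2 further steps: hshshshslllssssssss → hshshshshslllssssssssss → (answer).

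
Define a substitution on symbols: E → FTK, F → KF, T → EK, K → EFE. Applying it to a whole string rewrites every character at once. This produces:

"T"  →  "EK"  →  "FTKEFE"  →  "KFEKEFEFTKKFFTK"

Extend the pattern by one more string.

Rewriting the 15 symbols of KFEKEFEFTKKFFTK one by one yields EFE KF FTK EFE FTK KF FTK KF EK EFE EFE KF KF EK EFE; concatenated:

EFEKFFTKEFEFTKKFFTKKFEKEFEEFEKFKFEKEFE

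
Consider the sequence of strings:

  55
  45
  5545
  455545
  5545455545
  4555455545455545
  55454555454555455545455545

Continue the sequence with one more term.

455545554545554555454555454555455545455545

From term 3 onward, concatenate the second-to-last term with the last: 55·45 = 5545, 45·5545 = 455545, …
So term 8 is 4555455545455545·55454555454555455545455545.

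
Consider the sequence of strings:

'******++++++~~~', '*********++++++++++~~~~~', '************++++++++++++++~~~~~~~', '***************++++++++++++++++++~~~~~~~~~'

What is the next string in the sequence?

******************++++++++++++++++++++++~~~~~~~~~~~

The n-th term is 3n+3 *'s then 4n+2 +'s then 2n+1 ~'s (n = 1, 2, …).
At n = 5 the blocks have lengths 18, 22, 11.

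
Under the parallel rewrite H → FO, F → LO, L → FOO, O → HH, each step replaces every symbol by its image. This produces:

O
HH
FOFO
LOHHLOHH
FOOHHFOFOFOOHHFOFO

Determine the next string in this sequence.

Rewriting the 18 symbols of FOOHHFOFOFOOHHFOFO one by one yields LO HH HH FO FO LO HH LO HH LO HH HH FO FO LO HH LO HH; concatenated:

LOHHHHFOFOLOHHLOHHLOHHHHFOFOLOHHLOHH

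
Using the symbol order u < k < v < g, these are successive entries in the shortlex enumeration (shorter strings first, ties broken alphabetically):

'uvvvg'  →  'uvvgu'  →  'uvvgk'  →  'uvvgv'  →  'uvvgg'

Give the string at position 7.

uvguk

Stepping forward 2 times from uvvgg: uvvgg → uvguu, then the target.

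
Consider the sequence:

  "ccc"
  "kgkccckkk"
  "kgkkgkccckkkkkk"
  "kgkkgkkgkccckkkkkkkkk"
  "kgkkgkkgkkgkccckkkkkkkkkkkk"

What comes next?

kgkkgkkgkkgkkgkccckkkkkkkkkkkkkkk

Every step adds kgk to the front and kkk to the end of the previous string.
One more step from kgkkgkkgkkgkccckkkkkkkkkkkk gives the answer.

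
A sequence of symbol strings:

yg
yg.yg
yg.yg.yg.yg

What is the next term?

s(k+1) = s(k)·.·s(k) — each term doubles the last with '.' between the halves.
Doubling yg.yg.yg.yg with '.' between the halves:

yg.yg.yg.yg.yg.yg.yg.yg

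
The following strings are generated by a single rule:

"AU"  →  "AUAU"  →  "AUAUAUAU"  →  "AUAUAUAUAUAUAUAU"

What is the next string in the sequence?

Each string is two copies of the previous one concatenated.
So the next term is two copies of AUAUAUAUAUAUAUAU.

AUAUAUAUAUAUAUAUAUAUAUAUAUAUAUAU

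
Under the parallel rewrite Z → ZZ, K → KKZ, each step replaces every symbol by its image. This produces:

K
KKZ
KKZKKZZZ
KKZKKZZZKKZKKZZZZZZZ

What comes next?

φ(KKZKKZZZKKZKKZZZZZZZ) expands symbol-by-symbol to KKZ KKZ ZZ KKZ KKZ ZZ ZZ ZZ KKZ KKZ ZZ KKZ KKZ ZZ ZZ ZZ ZZ ZZ ZZ ZZ; joining the 20 pieces gives the next term.

KKZKKZZZKKZKKZZZZZZZKKZKKZZZKKZKKZZZZZZZZZZZZZZZ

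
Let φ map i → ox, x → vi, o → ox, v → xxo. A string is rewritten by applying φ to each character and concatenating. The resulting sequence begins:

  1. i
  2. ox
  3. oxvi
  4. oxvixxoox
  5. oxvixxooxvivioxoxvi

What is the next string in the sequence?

oxvixxooxvivioxoxvixxooxxxooxoxvioxvixxoox

φ(oxvixxooxvivioxoxvi) expands symbol-by-symbol to ox vi xxo ox vi vi ox ox vi xxo ox xxo ox ox vi ox vi xxo ox; joining the 19 pieces gives the next term.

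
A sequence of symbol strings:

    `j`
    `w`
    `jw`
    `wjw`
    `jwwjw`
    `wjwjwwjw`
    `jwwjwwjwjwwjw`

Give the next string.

wjwjwwjwjwwjwwjwjwwjw

This is a Fibonacci-style word recurrence s(k) = s(k−2)·s(k−1): e.g. j·w = jw.
The next term joins wjwjwwjw and jwwjwwjwjwwjw.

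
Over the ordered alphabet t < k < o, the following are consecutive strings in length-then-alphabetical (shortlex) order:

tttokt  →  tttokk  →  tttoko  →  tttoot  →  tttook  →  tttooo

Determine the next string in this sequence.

ttkttt

Treat tttooo as a base-3 numeral over the given alphabet and add one, carrying through any trailing o's.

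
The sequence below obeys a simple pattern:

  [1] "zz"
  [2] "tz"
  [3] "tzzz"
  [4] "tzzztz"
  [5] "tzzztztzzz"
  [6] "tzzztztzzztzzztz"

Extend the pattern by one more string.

Each term (from the third on) is the previous term followed by the one before it: term 3 = tz·zz = tzzz.
The next term joins tzzztztzzztzzztz and tzzztztzzz.

tzzztztzzztzzztztzzztztzzz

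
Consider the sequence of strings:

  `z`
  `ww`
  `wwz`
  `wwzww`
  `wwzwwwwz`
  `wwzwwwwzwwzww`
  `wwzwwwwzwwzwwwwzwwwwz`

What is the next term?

wwzwwwwzwwzwwwwzwwwwzwwzwwwwzwwzww

From term 3 onward, concatenate the last term with the second-to-last: ww·z = wwz, wwz·ww = wwzww, …
Continuing: wwzwwwwzwwzwwwwzwwwwz · wwzwwwwzwwzww gives term 8.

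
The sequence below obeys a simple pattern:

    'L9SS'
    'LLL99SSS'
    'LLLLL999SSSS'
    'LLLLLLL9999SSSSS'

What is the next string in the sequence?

Term n consists of 2n-1 L's, followed by n 9's, followed by n+1 S's (n = 1, 2, …).
At n = 5 the blocks have lengths 9, 5, 6.

LLLLLLLLL99999SSSSSS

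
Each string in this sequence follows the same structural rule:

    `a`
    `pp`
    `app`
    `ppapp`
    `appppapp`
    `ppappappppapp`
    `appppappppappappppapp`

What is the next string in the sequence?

ppappappppappappppappppappappppapp

This is a Fibonacci-style word recurrence s(k) = s(k−2)·s(k−1): e.g. a·pp = app.
So term 8 is ppappappppapp·appppappppappappppapp.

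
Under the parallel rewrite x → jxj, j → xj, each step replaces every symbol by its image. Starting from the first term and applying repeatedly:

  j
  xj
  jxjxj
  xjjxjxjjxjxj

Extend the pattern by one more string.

jxjxjxjjxjxjjxjxjxjjxjxjjxjxj

Expanding xjjxjxjjxjxj: x→jxj, j→xj, j→xj, x→jxj, j→xj, x→jxj, j→xj, j→xj, x→jxj, j→xj, x→jxj, j→xj. Concatenated: jxj xj xj jxj xj jxj xj xj jxj xj jxj xj.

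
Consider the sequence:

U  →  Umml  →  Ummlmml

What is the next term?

The strings grow by a fixed suffix mml each time.
One more step from Ummlmml gives the answer.

Ummlmmlmml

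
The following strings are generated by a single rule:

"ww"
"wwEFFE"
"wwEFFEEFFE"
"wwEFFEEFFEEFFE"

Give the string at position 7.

wwEFFEEFFEEFFEEFFEEFFEEFFE

Each term is the previous one with EFFE appended.
From wwEFFEEFFEEFFE, 3 further steps: wwEFFEEFFEEFFE → wwEFFEEFFEEFFEEFFE → wwEFFEEFFEEFFEEFFEEFFE → (answer).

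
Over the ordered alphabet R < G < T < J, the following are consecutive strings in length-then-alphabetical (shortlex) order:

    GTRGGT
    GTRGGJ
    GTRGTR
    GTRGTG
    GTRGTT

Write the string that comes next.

GTRGTJ

Treat GTRGTT as a base-4 numeral over the given alphabet and add one, carrying through any trailing J's.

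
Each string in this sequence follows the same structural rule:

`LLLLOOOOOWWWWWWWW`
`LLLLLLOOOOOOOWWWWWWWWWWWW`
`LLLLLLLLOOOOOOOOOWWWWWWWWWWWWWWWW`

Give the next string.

LLLLLLLLLLOOOOOOOOOOOWWWWWWWWWWWWWWWWWWWW

Term n consists of 2n L's, followed by 2n+1 O's, followed by 4n W's, where the shown terms are n = 2, 3, 4.
At n = 5 the blocks have lengths 10, 11, 20.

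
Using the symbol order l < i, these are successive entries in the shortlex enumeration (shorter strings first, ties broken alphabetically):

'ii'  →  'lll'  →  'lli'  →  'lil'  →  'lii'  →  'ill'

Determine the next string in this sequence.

Treat ill as a base-2 numeral over the given alphabet and add one, carrying through any trailing i's.

ili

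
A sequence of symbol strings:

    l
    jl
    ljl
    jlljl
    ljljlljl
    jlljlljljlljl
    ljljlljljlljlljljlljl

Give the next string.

This is a Fibonacci-style word recurrence s(k) = s(k−2)·s(k−1): e.g. l·jl = ljl.
The next term joins jlljlljljlljl and ljljlljljlljlljljlljl.

jlljlljljlljlljljlljljlljlljljlljl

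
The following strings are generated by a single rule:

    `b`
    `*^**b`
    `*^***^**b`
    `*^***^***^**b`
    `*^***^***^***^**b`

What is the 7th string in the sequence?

Every step adds *^** at the front: s(k+1) = *^**·s(k).
From *^***^***^***^**b, 2 further steps: *^***^***^***^**b → *^***^***^***^***^**b → (answer).

*^***^***^***^***^***^**b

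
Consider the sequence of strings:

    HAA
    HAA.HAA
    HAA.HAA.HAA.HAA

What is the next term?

HAA.HAA.HAA.HAA.HAA.HAA.HAA.HAA

s(k+1) = s(k)·.·s(k) — each term doubles the last with '.' between the halves.
So the next term is two copies of HAA.HAA.HAA.HAA with '.' between the halves.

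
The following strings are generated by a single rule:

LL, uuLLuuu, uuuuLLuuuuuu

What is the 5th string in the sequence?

Each term wraps the previous one in uu on the left and uuu on the right.
From uuuuLLuuuuuu, 2 further steps: uuuuLLuuuuuu → uuuuuuLLuuuuuuuuu → (answer).

uuuuuuuuLLuuuuuuuuuuuu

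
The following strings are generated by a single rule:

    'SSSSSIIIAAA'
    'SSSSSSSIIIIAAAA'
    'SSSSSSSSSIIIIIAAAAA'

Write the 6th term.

Reading off run lengths: S runs 5, 7, 9; I runs 3, 4, 5; A runs 3, 4, 5 — each is linear in n, where the shown terms are n = 2, 3, 4.
At n = 7 the blocks have lengths 15, 8, 8.

SSSSSSSSSSSSSSSIIIIIIIIAAAAAAAA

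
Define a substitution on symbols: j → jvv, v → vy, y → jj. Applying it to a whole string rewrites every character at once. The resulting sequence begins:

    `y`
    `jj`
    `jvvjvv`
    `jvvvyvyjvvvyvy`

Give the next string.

φ(jvvvyvyjvvvyvy) expands symbol-by-symbol to jvv vy vy vy jj vy jj jvv vy vy vy jj vy jj; joining the 14 pieces gives the next term.

jvvvyvyvyjjvyjjjvvvyvyvyjjvyjj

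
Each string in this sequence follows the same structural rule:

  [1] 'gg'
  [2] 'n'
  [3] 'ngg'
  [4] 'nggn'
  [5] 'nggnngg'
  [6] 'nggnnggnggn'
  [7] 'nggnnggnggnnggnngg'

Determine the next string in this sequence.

nggnnggnggnnggnnggnggnnggnggn

From term 3 onward, concatenate the last term with the second-to-last: n·gg = ngg, ngg·n = nggn, …
Continuing: nggnnggnggnnggnngg · nggnnggnggn gives term 8.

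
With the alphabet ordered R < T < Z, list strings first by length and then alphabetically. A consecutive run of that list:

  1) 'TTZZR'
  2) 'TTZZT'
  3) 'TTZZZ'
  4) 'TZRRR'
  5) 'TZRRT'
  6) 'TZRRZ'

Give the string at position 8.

Continuing the enumeration 2 steps past TZRRZ: TZRRZ → TZRTR → (answer).

TZRTT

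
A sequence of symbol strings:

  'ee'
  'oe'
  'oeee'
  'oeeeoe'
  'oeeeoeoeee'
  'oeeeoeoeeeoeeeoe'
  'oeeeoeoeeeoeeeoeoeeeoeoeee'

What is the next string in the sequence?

oeeeoeoeeeoeeeoeoeeeoeoeeeoeeeoeoeeeoeeeoe

Each term (from the third on) is the previous term followed by the one before it: term 3 = oe·ee = oeee.
Continuing: oeeeoeoeeeoeeeoeoeeeoeoeee · oeeeoeoeeeoeeeoe gives term 8.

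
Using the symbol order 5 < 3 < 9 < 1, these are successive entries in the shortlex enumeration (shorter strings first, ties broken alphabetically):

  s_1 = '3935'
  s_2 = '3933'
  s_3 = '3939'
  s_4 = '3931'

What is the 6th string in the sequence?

3993

Advancing 2 positions from 3931 through 3931 → 3995 reaches term 6.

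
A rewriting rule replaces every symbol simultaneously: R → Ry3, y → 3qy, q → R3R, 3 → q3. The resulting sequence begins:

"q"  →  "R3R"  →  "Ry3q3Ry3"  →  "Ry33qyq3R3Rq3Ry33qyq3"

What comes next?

Ry33qyq3q3R3R3qyR3Rq3Ry3q3Ry3R3Rq3Ry33qyq3q3R3R3qyR3Rq3

φ(Ry33qyq3R3Rq3Ry33qyq3) expands symbol-by-symbol to Ry3 3qy q3 q3 R3R 3qy R3R q3 Ry3 q3 Ry3 R3R q3 Ry3 3qy q3 q3 R3R 3qy R3R q3; joining the 21 pieces gives the next term.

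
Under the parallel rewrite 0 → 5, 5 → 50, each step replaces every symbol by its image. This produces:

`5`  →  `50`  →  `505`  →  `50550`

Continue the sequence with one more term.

Expanding 50550: 5→50, 0→5, 5→50, 5→50, 0→5. Concatenated: 50 5 50 50 5.

50550505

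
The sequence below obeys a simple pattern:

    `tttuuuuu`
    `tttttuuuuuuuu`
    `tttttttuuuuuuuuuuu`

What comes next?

Each string has the form t^{2n-1} u^{3n-1}, where the shown terms are n = 2, 3, 4.
At n = 5 the blocks have lengths 9, 14.

tttttttttuuuuuuuuuuuuuu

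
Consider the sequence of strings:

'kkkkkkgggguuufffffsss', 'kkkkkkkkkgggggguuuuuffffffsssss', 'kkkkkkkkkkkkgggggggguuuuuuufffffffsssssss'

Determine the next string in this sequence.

Term n consists of 3n k's, followed by 2n g's, followed by 2n-1 u's, followed by n+3 f's, followed by 2n-1 s's, where the shown terms are n = 2, 3, 4.
Setting n = 5 gives 15, 10, 9, 8, 9 characters in each block.

kkkkkkkkkkkkkkkgggggggggguuuuuuuuuffffffffsssssssss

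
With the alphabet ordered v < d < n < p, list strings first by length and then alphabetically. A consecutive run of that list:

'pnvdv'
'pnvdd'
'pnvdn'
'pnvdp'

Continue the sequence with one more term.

pnvnv

Treat pnvdp as a base-4 numeral over the given alphabet and add one, carrying through any trailing p's.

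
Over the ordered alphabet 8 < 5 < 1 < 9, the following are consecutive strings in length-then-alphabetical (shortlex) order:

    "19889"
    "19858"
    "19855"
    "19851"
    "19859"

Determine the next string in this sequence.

Treat 19859 as a base-4 numeral over the given alphabet and add one, carrying through any trailing 9's.

19818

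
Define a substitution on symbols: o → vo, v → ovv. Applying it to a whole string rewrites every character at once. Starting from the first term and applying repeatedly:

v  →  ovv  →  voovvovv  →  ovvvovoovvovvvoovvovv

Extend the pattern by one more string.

voovvovvovvvoovvvovoovvovvvoovvovvovvvovoovvovvvoovvovv

Applying the rule to each of the 21 symbols of ovvvovoovvovvvoovvovv gives the pieces vo ovv ovv ovv vo ovv vo vo ovv ovv vo ovv ovv ovv vo vo ovv ovv vo ovv ovv, which concatenate to the answer.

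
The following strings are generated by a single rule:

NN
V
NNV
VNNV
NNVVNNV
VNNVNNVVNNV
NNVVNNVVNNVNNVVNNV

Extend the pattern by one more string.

VNNVNNVVNNVNNVVNNVVNNVNNVVNNV

Each term (from the third on) is the two preceding terms concatenated in order: term 3 = NN·V = NNV.
Continuing: VNNVNNVVNNV · NNVVNNVVNNVNNVVNNV gives term 8.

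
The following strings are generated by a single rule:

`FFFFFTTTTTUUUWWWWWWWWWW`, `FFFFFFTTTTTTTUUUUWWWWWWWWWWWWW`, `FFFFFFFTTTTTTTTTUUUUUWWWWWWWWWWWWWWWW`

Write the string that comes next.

The n-th term is n+2 F's then 2n-1 T's then n U's then 3n+1 W's, where the shown terms are n = 3, 4, 5.
At n = 6 the blocks have lengths 8, 11, 6, 19.

FFFFFFFFTTTTTTTTTTTUUUUUUWWWWWWWWWWWWWWWWWWW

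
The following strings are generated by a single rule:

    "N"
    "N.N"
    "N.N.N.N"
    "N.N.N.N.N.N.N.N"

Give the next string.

Each string is two copies of the previous one joined by '.'.
Doubling N.N.N.N.N.N.N.N with '.' between the halves:

N.N.N.N.N.N.N.N.N.N.N.N.N.N.N.N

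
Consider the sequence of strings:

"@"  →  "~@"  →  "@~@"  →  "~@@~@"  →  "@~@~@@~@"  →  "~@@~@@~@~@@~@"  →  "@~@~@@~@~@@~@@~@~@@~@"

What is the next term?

Each term (from the third on) is the two preceding terms concatenated in order: term 3 = @·~@ = @~@.
The next term joins ~@@~@@~@~@@~@ and @~@~@@~@~@@~@@~@~@@~@.

~@@~@@~@~@@~@@~@~@@~@~@@~@@~@~@@~@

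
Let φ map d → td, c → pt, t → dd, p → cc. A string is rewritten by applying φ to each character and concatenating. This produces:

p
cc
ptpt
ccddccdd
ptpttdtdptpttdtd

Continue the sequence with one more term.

φ(ptpttdtdptpttdtd) expands symbol-by-symbol to cc dd cc dd dd td dd td cc dd cc dd dd td dd td; joining the 16 pieces gives the next term.

ccddccddddtdddtdccddccddddtdddtd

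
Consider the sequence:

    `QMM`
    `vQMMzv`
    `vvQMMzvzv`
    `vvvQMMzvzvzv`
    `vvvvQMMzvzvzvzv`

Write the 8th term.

s(k+1) = v·s(k)·zv, so each term gains v as a prefix and zv as a suffix.
From vvvvQMMzvzvzvzv, 3 further steps: vvvvQMMzvzvzvzv → vvvvvQMMzvzvzvzvzv → vvvvvvQMMzvzvzvzvzvzv → (answer).

vvvvvvvQMMzvzvzvzvzvzvzv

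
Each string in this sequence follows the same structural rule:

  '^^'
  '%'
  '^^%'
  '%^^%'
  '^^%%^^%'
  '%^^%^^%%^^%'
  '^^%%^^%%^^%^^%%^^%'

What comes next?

%^^%^^%%^^%^^%%^^%%^^%^^%%^^%

From term 3 onward, concatenate the second-to-last term with the last: ^^·% = ^^%, %·^^% = %^^%, …
So term 8 is %^^%^^%%^^%·^^%%^^%%^^%^^%%^^%.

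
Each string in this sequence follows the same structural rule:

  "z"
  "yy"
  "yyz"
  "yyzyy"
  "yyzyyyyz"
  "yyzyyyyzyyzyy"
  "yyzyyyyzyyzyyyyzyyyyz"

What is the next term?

yyzyyyyzyyzyyyyzyyyyzyyzyyyyzyyzyy

From term 3 onward, concatenate the last term with the second-to-last: yy·z = yyz, yyz·yy = yyzyy, …
Continuing: yyzyyyyzyyzyyyyzyyyyz · yyzyyyyzyyzyy gives term 8.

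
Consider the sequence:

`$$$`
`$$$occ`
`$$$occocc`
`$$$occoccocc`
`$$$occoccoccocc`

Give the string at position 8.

Every step adds occ to the end: s(k+1) = s(k)·occ.
From $$$occoccoccocc, 3 further steps: $$$occoccoccocc → $$$occoccoccoccocc → $$$occoccoccoccoccocc → (answer).

$$$occoccoccoccoccoccocc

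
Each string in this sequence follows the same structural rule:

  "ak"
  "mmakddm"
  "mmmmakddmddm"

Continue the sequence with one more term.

Every step adds mm to the front and ddm to the end of the previous string.
Applying this once more to mmmmakddmddm:

mmmmmmakddmddmddm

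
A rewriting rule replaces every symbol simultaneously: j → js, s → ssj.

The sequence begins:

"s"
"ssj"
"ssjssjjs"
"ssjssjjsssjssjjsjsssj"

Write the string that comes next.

Rewriting the 21 symbols of ssjssjjsssjssjjsjsssj one by one yields ssj ssj js ssj ssj js js ssj ssj ssj js ssj ssj js js ssj js ssj ssj ssj js; concatenated:

ssjssjjsssjssjjsjsssjssjssjjsssjssjjsjsssjjsssjssjssjjs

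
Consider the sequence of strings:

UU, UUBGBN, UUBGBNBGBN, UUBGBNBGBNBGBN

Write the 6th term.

The strings grow by a fixed suffix BGBN each time.
From UUBGBNBGBNBGBN, 2 further steps: UUBGBNBGBNBGBN → UUBGBNBGBNBGBNBGBN → (answer).

UUBGBNBGBNBGBNBGBNBGBN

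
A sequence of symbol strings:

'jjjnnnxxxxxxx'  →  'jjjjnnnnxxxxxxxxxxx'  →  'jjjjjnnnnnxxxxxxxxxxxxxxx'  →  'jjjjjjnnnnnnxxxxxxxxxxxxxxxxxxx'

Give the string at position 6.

The n-th term is n+2 j's then n+2 n's then 4n+3 x's (n = 1, 2, …).
At n = 6 the blocks have lengths 8, 8, 27.

jjjjjjjjnnnnnnnnxxxxxxxxxxxxxxxxxxxxxxxxxxx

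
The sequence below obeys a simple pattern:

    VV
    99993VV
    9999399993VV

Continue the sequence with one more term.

Each term is the previous one with 99993 prepended.
One more step from 9999399993VV gives the answer.

999939999399993VV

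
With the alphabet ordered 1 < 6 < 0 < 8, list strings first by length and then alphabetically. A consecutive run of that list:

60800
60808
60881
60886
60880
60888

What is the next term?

Treat 60888 as a base-4 numeral over the given alphabet and add one, carrying through any trailing 8's.

68111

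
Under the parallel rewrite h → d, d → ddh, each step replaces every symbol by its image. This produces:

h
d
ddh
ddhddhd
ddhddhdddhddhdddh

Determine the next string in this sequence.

φ(ddhddhdddhddhdddh) expands symbol-by-symbol to ddh ddh d ddh ddh d ddh ddh ddh d ddh ddh d ddh ddh ddh d; joining the 17 pieces gives the next term.

ddhddhdddhddhdddhddhddhdddhddhdddhddhddhd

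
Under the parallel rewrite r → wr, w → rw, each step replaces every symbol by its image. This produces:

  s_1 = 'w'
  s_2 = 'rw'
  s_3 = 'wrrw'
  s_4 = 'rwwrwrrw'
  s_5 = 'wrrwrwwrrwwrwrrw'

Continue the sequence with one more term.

Replace each of the 16 characters of wrrwrwwrrwwrwrrw in place — rw wr wr rw wr rw rw wr wr rw rw wr rw wr wr rw — and concatenate.

rwwrwrrwwrrwrwwrwrrwrwwrrwwrwrrw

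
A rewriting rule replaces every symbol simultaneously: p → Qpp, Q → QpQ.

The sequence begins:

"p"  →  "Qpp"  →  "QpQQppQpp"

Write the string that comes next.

Rewriting each symbol of QpQQppQpp: Q→QpQ, p→Qpp, Q→QpQ, Q→QpQ, p→Qpp, p→Qpp, Q→QpQ, p→Qpp, p→Qpp, which concatenates to QpQ Qpp QpQ QpQ Qpp Qpp QpQ Qpp Qpp.

QpQQppQpQQpQQppQppQpQQppQpp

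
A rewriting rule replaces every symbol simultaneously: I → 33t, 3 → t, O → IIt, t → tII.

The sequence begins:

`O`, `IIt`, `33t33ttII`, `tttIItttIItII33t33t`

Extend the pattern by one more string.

tIItIItII33t33ttIItIItII33t33ttII33t33ttttIItttII

Applying the rule to each of the 19 symbols of tttIItttIItII33t33t gives the pieces tII tII tII 33t 33t tII tII tII 33t 33t tII 33t 33t t t tII t t tII, which concatenate to the answer.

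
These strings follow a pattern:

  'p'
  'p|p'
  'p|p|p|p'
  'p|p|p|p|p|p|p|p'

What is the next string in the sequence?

Every step duplicates the string with '|' between the halves.
Doubling p|p|p|p|p|p|p|p with '|' between the halves:

p|p|p|p|p|p|p|p|p|p|p|p|p|p|p|p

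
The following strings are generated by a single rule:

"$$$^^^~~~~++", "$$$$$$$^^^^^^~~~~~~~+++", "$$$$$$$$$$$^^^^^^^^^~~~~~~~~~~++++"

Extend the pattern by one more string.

Reading off run lengths: $ runs 3, 7, 11; ^ runs 3, 6, 9; ~ runs 4, 7, 10; + runs 2, 3, 4 — each is linear in n (n = 1, 2, …).
Setting n = 4 gives 15, 12, 13, 5 characters in each block.

$$$$$$$$$$$$$$$^^^^^^^^^^^^~~~~~~~~~~~~~+++++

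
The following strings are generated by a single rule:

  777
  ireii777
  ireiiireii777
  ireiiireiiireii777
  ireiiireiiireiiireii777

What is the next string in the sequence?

Each term is the previous one with ireii prepended.
So the next term is ireii·ireiiireiiireiiireii777.

ireiiireiiireiiireiiireii777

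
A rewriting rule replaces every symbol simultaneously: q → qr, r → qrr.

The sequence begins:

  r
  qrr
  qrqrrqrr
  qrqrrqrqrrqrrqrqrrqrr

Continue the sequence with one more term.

Applying the rule to each of the 21 symbols of qrqrrqrqrrqrrqrqrrqrr gives the pieces qr qrr qr qrr qrr qr qrr qr qrr qrr qr qrr qrr qr qrr qr qrr qrr qr qrr qrr, which concatenate to the answer.

qrqrrqrqrrqrrqrqrrqrqrrqrrqrqrrqrrqrqrrqrqrrqrrqrqrrqrr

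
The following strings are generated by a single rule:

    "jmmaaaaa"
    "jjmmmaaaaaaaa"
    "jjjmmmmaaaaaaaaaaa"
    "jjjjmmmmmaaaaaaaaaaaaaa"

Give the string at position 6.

Term n consists of n j's, followed by n+1 m's, followed by 3n+2 a's (n = 1, 2, …).
Setting n = 6 gives 6, 7, 20 characters in each block.

jjjjjjmmmmmmmaaaaaaaaaaaaaaaaaaaa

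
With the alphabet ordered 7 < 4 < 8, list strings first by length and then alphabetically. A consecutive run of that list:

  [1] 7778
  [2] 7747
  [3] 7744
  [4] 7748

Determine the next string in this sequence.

Treat 7748 as a base-3 numeral over the given alphabet and add one, carrying through any trailing 8's.

7787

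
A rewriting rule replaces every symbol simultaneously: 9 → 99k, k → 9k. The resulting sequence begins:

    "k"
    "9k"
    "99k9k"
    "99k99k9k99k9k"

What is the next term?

99k99k9k99k99k9k99k9k99k99k9k99k9k

Replace each of the 13 characters of 99k99k9k99k9k in place — 99k 99k 9k 99k 99k 9k 99k 9k 99k 99k 9k 99k 9k — and concatenate.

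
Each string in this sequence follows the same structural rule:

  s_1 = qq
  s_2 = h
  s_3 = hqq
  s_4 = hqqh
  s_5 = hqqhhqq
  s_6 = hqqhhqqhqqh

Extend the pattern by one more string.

Each term (from the third on) is the previous term followed by the one before it: term 3 = h·qq = hqq.
So term 7 is hqqhhqqhqqh·hqqhhqq.

hqqhhqqhqqhhqqhhqq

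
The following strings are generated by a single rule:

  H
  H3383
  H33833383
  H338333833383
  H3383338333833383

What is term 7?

H338333833383338333833383

The strings grow by a fixed suffix 3383 each time.
From H3383338333833383, 2 further steps: H3383338333833383 → H33833383338333833383 → (answer).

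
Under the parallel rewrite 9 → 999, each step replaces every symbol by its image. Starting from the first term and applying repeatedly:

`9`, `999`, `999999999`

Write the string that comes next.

Apply φ to 999999999 symbol by symbol: 9→999, 9→999, 9→999, 9→999, 9→999, 9→999, 9→999, 9→999, 9→999; joined: 999 999 999 999 999 999 999 999 999.

999999999999999999999999999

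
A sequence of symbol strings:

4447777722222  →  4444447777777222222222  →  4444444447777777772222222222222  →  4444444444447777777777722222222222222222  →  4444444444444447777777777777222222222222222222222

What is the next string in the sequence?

4444444444444444447777777777777772222222222222222222222222

The n-th term is 3n 4's then 2n+3 7's then 4n+1 2's (n = 1, 2, …).
At n = 6 the blocks have lengths 18, 15, 25.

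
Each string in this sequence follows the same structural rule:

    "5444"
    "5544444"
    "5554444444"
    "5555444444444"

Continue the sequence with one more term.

5555544444444444

Term n consists of n 5's, followed by 2n+1 4's (n = 1, 2, …).
Setting n = 5 gives 5, 11 characters in each block.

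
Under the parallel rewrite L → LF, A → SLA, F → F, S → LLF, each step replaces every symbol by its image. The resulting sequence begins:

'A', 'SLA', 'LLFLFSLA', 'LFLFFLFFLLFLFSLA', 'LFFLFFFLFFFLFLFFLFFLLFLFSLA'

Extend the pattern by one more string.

φ(LFFLFFFLFFFLFLFFLFFLLFLFSLA) expands symbol-by-symbol to LF F F LF F F F LF F F F LF F LF F F LF F F LF LF F LF F LLF LF SLA; joining the 27 pieces gives the next term.

LFFFLFFFFLFFFFLFFLFFFLFFFLFLFFLFFLLFLFSLA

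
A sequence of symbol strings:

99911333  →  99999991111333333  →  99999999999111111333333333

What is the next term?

Each string has the form 9^{4n-1} 1^{2n} 3^{3n} (n = 1, 2, …).
At n = 4 the blocks have lengths 15, 8, 12.

99999999999999911111111333333333333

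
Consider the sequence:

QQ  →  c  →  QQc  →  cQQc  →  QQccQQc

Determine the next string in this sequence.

From term 3 onward, concatenate the second-to-last term with the last: QQ·c = QQc, c·QQc = cQQc, …
The next term joins cQQc and QQccQQc.

cQQcQQccQQc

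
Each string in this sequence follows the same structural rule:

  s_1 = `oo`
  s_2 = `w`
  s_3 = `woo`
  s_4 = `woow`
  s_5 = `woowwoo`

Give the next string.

From term 3 onward, concatenate the last term with the second-to-last: w·oo = woo, woo·w = woow, …
The next term joins woowwoo and woow.

woowwoowoow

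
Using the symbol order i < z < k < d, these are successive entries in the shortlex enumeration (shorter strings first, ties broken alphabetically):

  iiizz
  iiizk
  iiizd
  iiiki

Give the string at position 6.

iiikk

Advancing 2 positions from iiiki through iiiki → iiikz reaches term 6.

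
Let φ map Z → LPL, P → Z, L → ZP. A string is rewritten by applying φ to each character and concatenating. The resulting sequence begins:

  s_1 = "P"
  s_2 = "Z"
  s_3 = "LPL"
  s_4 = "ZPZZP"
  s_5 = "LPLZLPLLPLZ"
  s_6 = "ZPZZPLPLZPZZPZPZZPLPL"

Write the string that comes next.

Rewriting the 21 symbols of ZPZZPLPLZPZZPZPZZPLPL one by one yields LPL Z LPL LPL Z ZP Z ZP LPL Z LPL LPL Z LPL Z LPL LPL Z ZP Z ZP; concatenated:

LPLZLPLLPLZZPZZPLPLZLPLLPLZLPLZLPLLPLZZPZZP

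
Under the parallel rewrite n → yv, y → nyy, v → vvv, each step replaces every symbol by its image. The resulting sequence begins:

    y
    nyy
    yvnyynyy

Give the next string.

nyyvvvyvnyynyyyvnyynyy

Apply φ to yvnyynyy symbol by symbol: y→nyy, v→vvv, n→yv, y→nyy, y→nyy, n→yv, y→nyy, y→nyy; joined: nyy vvv yv nyy nyy yv nyy nyy.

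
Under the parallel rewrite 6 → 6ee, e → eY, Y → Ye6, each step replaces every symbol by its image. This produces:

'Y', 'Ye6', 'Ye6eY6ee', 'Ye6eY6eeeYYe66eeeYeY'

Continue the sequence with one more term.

Ye6eY6eeeYYe66eeeYeYeYYe6Ye6eY6ee6eeeYeYeYYe6eYYe6

φ(Ye6eY6eeeYYe66eeeYeY) expands symbol-by-symbol to Ye6 eY 6ee eY Ye6 6ee eY eY eY Ye6 Ye6 eY 6ee 6ee eY eY eY Ye6 eY Ye6; joining the 20 pieces gives the next term.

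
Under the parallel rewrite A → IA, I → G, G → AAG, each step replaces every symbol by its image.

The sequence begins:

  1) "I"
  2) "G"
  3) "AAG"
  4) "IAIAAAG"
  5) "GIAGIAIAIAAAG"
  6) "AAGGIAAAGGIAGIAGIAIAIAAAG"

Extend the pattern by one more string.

Applying the rule to each of the 25 symbols of AAGGIAAAGGIAGIAGIAIAIAAAG gives the pieces IA IA AAG AAG G IA IA IA AAG AAG G IA AAG G IA AAG G IA G IA G IA IA IA AAG, which concatenate to the answer.

IAIAAAGAAGGIAIAIAAAGAAGGIAAAGGIAAAGGIAGIAGIAIAIAAAG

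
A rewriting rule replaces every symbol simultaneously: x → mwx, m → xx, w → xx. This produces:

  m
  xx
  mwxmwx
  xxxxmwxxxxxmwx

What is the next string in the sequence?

mwxmwxmwxmwxxxxxmwxmwxmwxmwxmwxxxxxmwx

Applying the rule to each of the 14 symbols of xxxxmwxxxxxmwx gives the pieces mwx mwx mwx mwx xx xx mwx mwx mwx mwx mwx xx xx mwx, which concatenate to the answer.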